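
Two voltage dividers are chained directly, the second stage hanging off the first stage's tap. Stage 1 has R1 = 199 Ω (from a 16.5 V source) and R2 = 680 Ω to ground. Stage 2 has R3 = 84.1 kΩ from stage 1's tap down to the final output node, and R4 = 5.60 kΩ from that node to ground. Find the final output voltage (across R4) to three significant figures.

V_out ≈ 0.796 V

Stage 2 presents R3+R4 = 89700 Ω as a load on stage 1's tap.
Stage 1's lower leg becomes R2‖(R3+R4) = 674.9 Ω, so V_mid = 16.5 × 674.9/873.9 = 12.74 V.
Stage 2 is itself unloaded: V_out = V_mid × R4/(R3+R4) = 12.74 × 5600/89700 = 0.796 V.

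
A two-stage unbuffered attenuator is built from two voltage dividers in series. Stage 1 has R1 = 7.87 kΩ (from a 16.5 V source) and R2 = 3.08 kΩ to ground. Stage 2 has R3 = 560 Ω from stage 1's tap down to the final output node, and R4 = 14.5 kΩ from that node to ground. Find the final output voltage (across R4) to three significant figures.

V_out ≈ 3.90 V

Stage 2 presents R3+R4 = 15060 Ω as a load on stage 1's tap.
Stage 1's lower leg becomes R2‖(R3+R4) = 2557 Ω, so V_mid = 16.5 × 2557/10430 = 4.046 V.
Stage 2 is itself unloaded: V_out = V_mid × R4/(R3+R4) = 4.046 × 14500/15060 = 3.90 V.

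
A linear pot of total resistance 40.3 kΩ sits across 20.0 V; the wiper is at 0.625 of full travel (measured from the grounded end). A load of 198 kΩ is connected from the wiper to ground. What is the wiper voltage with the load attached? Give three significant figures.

V ≈ 11.9 V

The wiper splits the pot into (1−α)R = 15.11 kΩ above and αR = 25.19 kΩ below.
Lower section ‖ load = 22.35 kΩ.
V_wiper = 20.0 × 22.35/(15.11 + 22.35) = 11.9 V.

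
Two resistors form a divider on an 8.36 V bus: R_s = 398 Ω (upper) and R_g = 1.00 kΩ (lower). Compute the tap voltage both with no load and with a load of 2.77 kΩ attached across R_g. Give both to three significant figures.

Open-circuit: V = 8.36 × 1000/(398 + 1000) = 5.98 V.
With the load, R_g becomes R_g‖R_L = 734.7 Ω, so V = 8.36 × 734.7/1133 = 5.42 V.

Unloaded: 5.98 V; loaded: 5.42 V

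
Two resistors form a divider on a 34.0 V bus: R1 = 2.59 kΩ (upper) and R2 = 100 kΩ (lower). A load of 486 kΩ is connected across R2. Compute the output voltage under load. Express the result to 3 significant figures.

V_out ≈ 33.0 V

The load sits in parallel with R2: R2‖R_L = (100 × 486) / (100 + 486) = 82.94 kΩ.
V_out = 34.0 × 82.94 / (2.59 + 82.94) = 34.0 × 82.94/85.53 = 33.0 V.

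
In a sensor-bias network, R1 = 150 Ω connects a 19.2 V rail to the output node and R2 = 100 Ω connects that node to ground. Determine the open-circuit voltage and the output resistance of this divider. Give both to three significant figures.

V_th is the open-circuit tap voltage: 19.2 × 100/(150 + 100) = 7.68 V.
With the supply zeroed, R1 and R2 appear in parallel from the tap: R_th = R1‖R2 = (150 × 100)/250.0 = 60.0 Ω.

V_th = 7.68 V, R_th = 60.0 Ω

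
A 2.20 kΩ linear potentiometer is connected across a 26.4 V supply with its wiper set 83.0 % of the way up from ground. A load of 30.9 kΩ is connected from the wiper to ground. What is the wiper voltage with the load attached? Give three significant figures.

The wiper splits the pot into (1−α)R = 374.0 Ω above and αR = 1826 Ω below.
Lower section ‖ load = 1724 Ω.
V_wiper = 26.4 × 1724/(374.0 + 1724) = 21.7 V.

V ≈ 21.7 V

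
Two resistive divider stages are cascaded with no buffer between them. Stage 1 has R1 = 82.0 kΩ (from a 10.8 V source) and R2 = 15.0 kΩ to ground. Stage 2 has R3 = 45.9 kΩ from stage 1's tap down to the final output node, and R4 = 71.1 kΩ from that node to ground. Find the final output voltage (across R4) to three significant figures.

Stage 2 presents R3+R4 = 117.0 kΩ as a load on stage 1's tap.
Stage 1's lower leg becomes R2‖(R3+R4) = 13.30 kΩ, so V_mid = 10.8 × 13.30/95.30 = 1.507 V.
Stage 2 is itself unloaded: V_out = V_mid × R4/(R3+R4) = 1.507 × 71.1/117.0 = 0.916 V.

V_out ≈ 0.916 V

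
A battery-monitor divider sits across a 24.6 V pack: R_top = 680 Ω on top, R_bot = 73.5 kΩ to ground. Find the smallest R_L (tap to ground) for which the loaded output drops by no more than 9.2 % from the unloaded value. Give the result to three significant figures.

Output resistance R_th = R_top‖R_bot = (680 × 73500)/74180 = 673.8 Ω.
The fractional drop is R_th/(R_th + R_L); requiring this ≤ 0.0920 gives R_L ≥ R_th(1/0.0920 − 1) = 673.8 × 9.870 = 6.65 kΩ.

R_L(min) ≈ 6.65 kΩ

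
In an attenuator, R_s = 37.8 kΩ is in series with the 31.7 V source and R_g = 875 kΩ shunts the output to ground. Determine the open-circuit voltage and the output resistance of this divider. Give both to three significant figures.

V_th is the open-circuit tap voltage: 31.7 × 875/(37.8 + 875) = 30.4 V.
With the supply zeroed, R_s and R_g appear in parallel from the tap: R_th = R_s‖R_g = (37.8 × 875)/912.8 = 36.2 kΩ.

V_th = 30.4 V, R_th = 36.2 kΩ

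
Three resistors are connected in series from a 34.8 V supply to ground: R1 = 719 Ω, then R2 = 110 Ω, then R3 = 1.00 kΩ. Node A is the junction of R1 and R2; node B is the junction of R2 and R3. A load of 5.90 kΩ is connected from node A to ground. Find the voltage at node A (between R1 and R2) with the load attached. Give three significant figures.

V ≈ 19.7 V

Below node A the series string R2+R3 = 1110 Ω sits in parallel with the 5900 Ω load: 934.2 Ω.
V_A = 34.8 × 934.2/(719 + 934.2) = 19.7 V.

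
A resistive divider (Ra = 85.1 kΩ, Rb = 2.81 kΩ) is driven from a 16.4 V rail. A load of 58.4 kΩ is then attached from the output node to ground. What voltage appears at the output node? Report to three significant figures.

The load sits in parallel with Rb: Rb‖R_L = (2.81 × 58.4) / (2.81 + 58.4) = 2.681 kΩ.
V_out = 16.4 × 2.681 / (85.1 + 2.681) = 16.4 × 2.681/87.78 = 0.501 V.

V_out ≈ 0.501 V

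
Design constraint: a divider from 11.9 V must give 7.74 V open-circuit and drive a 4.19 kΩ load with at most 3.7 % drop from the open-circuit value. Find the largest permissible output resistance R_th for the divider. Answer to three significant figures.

Loading drop = R_th/(R_th + R_L) ≤ 0.0370, so R_th ≤ R_L · ε/(1−ε) = 4.19 kΩ × 0.0370/0.9630 = 161 Ω.
(Any R1, R2 with R2/(R1+R2) = 0.650 and R1‖R2 ≤ 161 Ω will meet the spec.)

R_th ≤ 161 Ω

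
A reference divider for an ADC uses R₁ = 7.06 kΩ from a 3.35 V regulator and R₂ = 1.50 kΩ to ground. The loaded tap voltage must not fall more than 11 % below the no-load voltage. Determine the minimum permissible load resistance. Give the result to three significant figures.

R_L(min) ≈ 10.0 kΩ

Output resistance R_th = R₁‖R₂ = (7.06 × 1.50)/8.560 = 1.237 kΩ.
The fractional drop is R_th/(R_th + R_L); requiring this ≤ 0.110 gives R_L ≥ R_th(1/0.110 − 1) = 1.237 × 8.091 = 10.0 kΩ.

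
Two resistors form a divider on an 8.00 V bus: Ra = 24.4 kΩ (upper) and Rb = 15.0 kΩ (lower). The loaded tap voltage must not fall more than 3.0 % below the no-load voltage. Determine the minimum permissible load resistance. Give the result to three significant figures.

R_L(min) ≈ 300 kΩ

Output resistance R_th = Ra‖Rb = (24.4 × 15.0)/39.40 = 9.289 kΩ.
The fractional drop is R_th/(R_th + R_L); requiring this ≤ 0.0300 gives R_L ≥ R_th(1/0.0300 − 1) = 9.289 × 32.33 = 300 kΩ.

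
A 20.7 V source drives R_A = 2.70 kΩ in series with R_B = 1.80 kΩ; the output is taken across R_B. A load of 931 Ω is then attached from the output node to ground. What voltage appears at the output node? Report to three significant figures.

V_out ≈ 3.83 V

The load sits in parallel with R_B: R_B‖R_L = (1800 × 931) / (1800 + 931) = 613.6 Ω.
V_out = 20.7 × 613.6 / (2700 + 613.6) = 20.7 × 613.6/3314 = 3.83 V.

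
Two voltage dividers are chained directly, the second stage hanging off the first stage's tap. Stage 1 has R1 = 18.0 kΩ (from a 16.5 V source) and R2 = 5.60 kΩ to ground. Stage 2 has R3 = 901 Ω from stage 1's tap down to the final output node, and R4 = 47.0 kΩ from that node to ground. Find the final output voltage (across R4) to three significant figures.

Stage 2 presents R3+R4 = 47900 Ω as a load on stage 1's tap.
Stage 1's lower leg becomes R2‖(R3+R4) = 5014 Ω, so V_mid = 16.5 × 5014/23010 = 3.595 V.
Stage 2 is itself unloaded: V_out = V_mid × R4/(R3+R4) = 3.595 × 47000/47900 = 3.53 V.

V_out ≈ 3.53 V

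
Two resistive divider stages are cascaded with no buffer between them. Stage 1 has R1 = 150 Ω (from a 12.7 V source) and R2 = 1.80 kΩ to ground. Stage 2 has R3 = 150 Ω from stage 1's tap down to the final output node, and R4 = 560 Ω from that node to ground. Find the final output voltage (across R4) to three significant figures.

V_out ≈ 7.74 V

Stage 2 presents R3+R4 = 710.0 Ω as a load on stage 1's tap.
Stage 1's lower leg becomes R2‖(R3+R4) = 509.2 Ω, so V_mid = 12.7 × 509.2/659.2 = 9.810 V.
Stage 2 is itself unloaded: V_out = V_mid × R4/(R3+R4) = 9.810 × 560/710.0 = 7.74 V.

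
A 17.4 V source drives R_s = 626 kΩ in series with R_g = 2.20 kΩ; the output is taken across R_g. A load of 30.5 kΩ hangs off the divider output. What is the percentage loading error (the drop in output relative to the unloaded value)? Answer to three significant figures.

6.71 %

The divider's output (Thévenin) resistance is R_s‖R_g = 2.192 kΩ.
Fractional drop under load = R_th/(R_th + R_L) = 2.192 / (2.192 + 30.5) = 0.06706.
So the output falls by 6.71 %.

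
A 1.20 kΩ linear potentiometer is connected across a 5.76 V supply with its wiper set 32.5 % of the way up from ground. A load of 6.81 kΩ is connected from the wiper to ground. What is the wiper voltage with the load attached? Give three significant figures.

The wiper splits the pot into (1−α)R = 810.0 Ω above and αR = 390.0 Ω below.
Lower section ‖ load = 368.9 Ω.
V_wiper = 5.76 × 368.9/(810.0 + 368.9) = 1.80 V.

V ≈ 1.80 V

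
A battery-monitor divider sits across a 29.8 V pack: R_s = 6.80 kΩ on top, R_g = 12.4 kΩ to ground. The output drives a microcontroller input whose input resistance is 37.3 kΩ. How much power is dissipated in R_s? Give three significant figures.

Total resistance from the source is R_s + (R_g‖R_L) = 16.11 kΩ, so I = 29.8/16.11 kΩ = 1.850 mA.
P = I²·R_s = (1.850 mA)² × 6.80 kΩ = 23.3 mW.

P ≈ 23.3 mW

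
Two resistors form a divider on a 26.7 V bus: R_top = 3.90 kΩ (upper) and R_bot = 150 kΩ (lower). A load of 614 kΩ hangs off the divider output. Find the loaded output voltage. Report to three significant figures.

The load sits in parallel with R_bot: R_bot‖R_L = (150 × 614) / (150 + 614) = 120.5 kΩ.
V_out = 26.7 × 120.5 / (3.90 + 120.5) = 26.7 × 120.5/124.4 = 25.9 V.
(Unloaded it would have been 26.0 V.)

V_out ≈ 25.9 V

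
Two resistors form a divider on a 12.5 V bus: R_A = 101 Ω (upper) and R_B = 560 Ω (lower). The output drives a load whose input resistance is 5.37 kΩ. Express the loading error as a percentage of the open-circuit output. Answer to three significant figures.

1.57 %

The divider's output (Thévenin) resistance is R_A‖R_B = 85.57 Ω.
Fractional drop under load = R_th/(R_th + R_L) = 85.57 / (85.57 + 5370) = 0.01568.
So the output falls by 1.57 %.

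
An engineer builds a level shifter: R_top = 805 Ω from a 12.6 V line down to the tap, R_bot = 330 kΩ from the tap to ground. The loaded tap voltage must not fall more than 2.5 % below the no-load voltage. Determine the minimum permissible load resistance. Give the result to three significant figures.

R_L(min) ≈ 31.3 kΩ

Output resistance R_th = R_top‖R_bot = (805 × 330000)/330800 = 803.0 Ω.
The fractional drop is R_th/(R_th + R_L); requiring this ≤ 0.0250 gives R_L ≥ R_th(1/0.0250 − 1) = 803.0 × 39.00 = 31.3 kΩ.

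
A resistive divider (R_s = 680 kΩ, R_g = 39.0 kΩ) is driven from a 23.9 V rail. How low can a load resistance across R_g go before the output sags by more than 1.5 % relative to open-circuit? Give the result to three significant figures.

R_L(min) ≈ 2.42 MΩ

Output resistance R_th = R_s‖R_g = (680 × 39.0)/719.0 = 36.88 kΩ.
The fractional drop is R_th/(R_th + R_L); requiring this ≤ 0.0150 gives R_L ≥ R_th(1/0.0150 − 1) = 36.88 × 65.67 = 2.42 MΩ.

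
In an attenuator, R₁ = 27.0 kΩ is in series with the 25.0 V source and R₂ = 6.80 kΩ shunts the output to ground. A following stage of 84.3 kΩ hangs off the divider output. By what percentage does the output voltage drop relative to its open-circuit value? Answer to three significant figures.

The divider's output (Thévenin) resistance is R₁‖R₂ = 5.432 kΩ.
Fractional drop under load = R_th/(R_th + R_L) = 5.432 / (5.432 + 84.3) = 0.06054.
So the output falls by 6.05 %.

6.05 %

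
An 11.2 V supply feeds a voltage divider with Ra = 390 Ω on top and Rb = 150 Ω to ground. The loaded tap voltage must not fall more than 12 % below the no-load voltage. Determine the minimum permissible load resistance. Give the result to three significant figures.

R_L(min) ≈ 794 Ω

Output resistance R_th = Ra‖Rb = (390 × 150)/540.0 = 108.3 Ω.
The fractional drop is R_th/(R_th + R_L); requiring this ≤ 0.120 gives R_L ≥ R_th(1/0.120 − 1) = 108.3 × 7.333 = 794 Ω.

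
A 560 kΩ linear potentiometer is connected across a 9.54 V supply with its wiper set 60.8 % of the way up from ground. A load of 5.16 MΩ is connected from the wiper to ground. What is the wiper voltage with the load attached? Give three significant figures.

The wiper splits the pot into (1−α)R = 219.5 kΩ above and αR = 340.5 kΩ below.
Lower section ‖ load = 319.4 kΩ.
V_wiper = 9.54 × 319.4/(219.5 + 319.4) = 5.65 V.

V ≈ 5.65 V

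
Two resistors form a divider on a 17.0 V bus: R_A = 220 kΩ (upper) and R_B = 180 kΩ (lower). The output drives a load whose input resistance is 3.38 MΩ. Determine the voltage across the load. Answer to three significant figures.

V_out ≈ 7.43 V

The load sits in parallel with R_B: R_B‖R_L = (180 × 3380) / (180 + 3380) = 170.9 kΩ.
V_out = 17.0 × 170.9 / (220 + 170.9) = 17.0 × 170.9/390.9 = 7.43 V.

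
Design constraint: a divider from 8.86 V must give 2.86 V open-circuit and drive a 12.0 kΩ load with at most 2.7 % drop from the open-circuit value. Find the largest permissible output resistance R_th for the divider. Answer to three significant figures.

R_th ≤ 333 Ω

Loading drop = R_th/(R_th + R_L) ≤ 0.0270, so R_th ≤ R_L · ε/(1−ε) = 12.0 kΩ × 0.0270/0.9730 = 333 Ω.
(Any R1, R2 with R2/(R1+R2) = 0.323 and R1‖R2 ≤ 333 Ω will meet the spec.)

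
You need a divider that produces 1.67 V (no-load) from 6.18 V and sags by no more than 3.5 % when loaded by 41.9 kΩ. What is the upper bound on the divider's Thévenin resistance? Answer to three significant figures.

R_th ≤ 1.52 kΩ

Loading drop = R_th/(R_th + R_L) ≤ 0.0350, so R_th ≤ R_L · ε/(1−ε) = 41.9 kΩ × 0.0350/0.9650 = 1.52 kΩ.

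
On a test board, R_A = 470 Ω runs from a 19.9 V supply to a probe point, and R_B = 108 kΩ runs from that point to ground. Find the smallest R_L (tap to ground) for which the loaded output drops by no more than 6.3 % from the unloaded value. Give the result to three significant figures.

Output resistance R_th = R_A‖R_B = (470 × 108000)/108500 = 468.0 Ω.
The fractional drop is R_th/(R_th + R_L); requiring this ≤ 0.0630 gives R_L ≥ R_th(1/0.0630 − 1) = 468.0 × 14.87 = 6.96 kΩ.

R_L(min) ≈ 6.96 kΩ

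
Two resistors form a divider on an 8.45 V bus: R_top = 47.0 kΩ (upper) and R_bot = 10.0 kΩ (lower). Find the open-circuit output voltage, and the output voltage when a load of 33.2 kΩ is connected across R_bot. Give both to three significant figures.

Unloaded: 1.48 V; loaded: 1.19 V

Open-circuit: V = 8.45 × 10.0/(47.0 + 10.0) = 1.48 V.
With the load, R_bot becomes R_bot‖R_L = 7.685 kΩ, so V = 8.45 × 7.685/54.69 = 1.19 V.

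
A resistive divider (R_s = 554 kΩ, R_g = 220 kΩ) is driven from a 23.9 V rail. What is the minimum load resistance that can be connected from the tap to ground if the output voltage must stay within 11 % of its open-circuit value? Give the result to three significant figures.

Output resistance R_th = R_s‖R_g = (554 × 220)/774.0 = 157.5 kΩ.
The fractional drop is R_th/(R_th + R_L); requiring this ≤ 0.110 gives R_L ≥ R_th(1/0.110 − 1) = 157.5 × 8.091 = 1.27 MΩ.

R_L(min) ≈ 1.27 MΩ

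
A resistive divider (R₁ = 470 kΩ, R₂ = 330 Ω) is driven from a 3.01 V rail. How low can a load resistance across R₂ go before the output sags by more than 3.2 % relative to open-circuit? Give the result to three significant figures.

R_L(min) ≈ 9.98 kΩ

Output resistance R_th = R₁‖R₂ = (470000 × 330)/470300 = 329.8 Ω.
The fractional drop is R_th/(R_th + R_L); requiring this ≤ 0.0320 gives R_L ≥ R_th(1/0.0320 − 1) = 329.8 × 30.25 = 9.98 kΩ.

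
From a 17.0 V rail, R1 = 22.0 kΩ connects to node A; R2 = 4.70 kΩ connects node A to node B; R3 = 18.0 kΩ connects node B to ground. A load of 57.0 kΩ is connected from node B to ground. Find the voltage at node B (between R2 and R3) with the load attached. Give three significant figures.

At node B, R3 is in parallel with the load: R3‖R_L = 13.68 kΩ.
Below node A the resistance is R2 + (R3‖R_L) = 18.38 kΩ, so V_A = 17.0 × 18.38/40.38 = 7.738 V.
Then V_B = V_A × (R3‖R_L)/(R2 + R3‖R_L) = 7.738 × 13.68/18.38 = 5.76 V.

V ≈ 5.76 V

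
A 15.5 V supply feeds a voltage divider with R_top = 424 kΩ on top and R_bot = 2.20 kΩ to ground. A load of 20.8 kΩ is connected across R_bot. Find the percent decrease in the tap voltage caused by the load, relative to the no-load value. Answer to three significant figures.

Unloaded V = 15.5 × 2.20/426.2 = 0.080009 V.
Loaded: R_bot‖R_L = 1.990 kΩ, giving V = 15.5 × 1.990/426.0 = 0.072392 V.
Drop = (0.080009 − 0.072392) / 0.080009 = 9.52 %.

9.52 %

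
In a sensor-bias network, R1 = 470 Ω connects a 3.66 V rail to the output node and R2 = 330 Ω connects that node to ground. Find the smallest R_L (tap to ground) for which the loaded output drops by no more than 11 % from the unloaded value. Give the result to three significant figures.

R_L(min) ≈ 1.57 kΩ

Output resistance R_th = R1‖R2 = (470 × 330)/800.0 = 193.9 Ω.
The fractional drop is R_th/(R_th + R_L); requiring this ≤ 0.110 gives R_L ≥ R_th(1/0.110 − 1) = 193.9 × 8.091 = 1.57 kΩ.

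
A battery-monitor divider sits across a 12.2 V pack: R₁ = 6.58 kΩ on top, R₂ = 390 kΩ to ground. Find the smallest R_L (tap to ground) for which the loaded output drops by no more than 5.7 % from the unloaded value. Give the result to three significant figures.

R_L(min) ≈ 107 kΩ

Output resistance R_th = R₁‖R₂ = (6.58 × 390)/396.6 = 6.471 kΩ.
The fractional drop is R_th/(R_th + R_L); requiring this ≤ 0.0570 gives R_L ≥ R_th(1/0.0570 − 1) = 6.471 × 16.54 = 107 kΩ.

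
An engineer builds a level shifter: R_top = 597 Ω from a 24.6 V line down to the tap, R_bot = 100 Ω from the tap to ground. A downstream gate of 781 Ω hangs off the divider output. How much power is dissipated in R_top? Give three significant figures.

Total resistance from the source is R_top + (R_bot‖R_L) = 685.6 Ω, so I = 24.6/685.6 Ω = 35.88 mA.
P = I²·R_top = (35.88 mA)² × 597 Ω = 768 mW.

P ≈ 768 mW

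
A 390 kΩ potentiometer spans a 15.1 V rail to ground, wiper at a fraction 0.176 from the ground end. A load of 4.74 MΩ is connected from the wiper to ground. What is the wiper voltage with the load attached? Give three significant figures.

The wiper splits the pot into (1−α)R = 321.4 kΩ above and αR = 68.64 kΩ below.
Lower section ‖ load = 67.66 kΩ.
V_wiper = 15.1 × 67.66/(321.4 + 67.66) = 2.63 V.

V ≈ 2.63 V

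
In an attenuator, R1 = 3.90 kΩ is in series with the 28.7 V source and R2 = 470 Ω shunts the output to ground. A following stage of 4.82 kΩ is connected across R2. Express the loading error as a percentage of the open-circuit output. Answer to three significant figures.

8.01 %

Unloaded V = 28.7 × 470/4370 = 3.0867 V.
Loaded: R2‖R_L = 428.2 Ω, giving V = 28.7 × 428.2/4328 = 2.8396 V.
Drop = (3.0867 − 2.8396) / 3.0867 = 8.01 %.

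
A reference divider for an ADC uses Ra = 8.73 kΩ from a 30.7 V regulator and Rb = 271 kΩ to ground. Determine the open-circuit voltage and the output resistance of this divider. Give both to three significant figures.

V_th is the open-circuit tap voltage: 30.7 × 271/(8.73 + 271) = 29.7 V.
With the supply zeroed, Ra and Rb appear in parallel from the tap: R_th = Ra‖Rb = (8.73 × 271)/279.7 = 8.46 kΩ.

V_th = 29.7 V, R_th = 8.46 kΩ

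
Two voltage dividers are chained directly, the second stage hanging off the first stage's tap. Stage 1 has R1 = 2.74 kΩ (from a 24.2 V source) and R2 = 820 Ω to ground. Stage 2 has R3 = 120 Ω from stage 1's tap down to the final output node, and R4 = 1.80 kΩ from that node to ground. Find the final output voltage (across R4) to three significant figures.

V_out ≈ 3.93 V

Stage 2 presents R3+R4 = 1920 Ω as a load on stage 1's tap.
Stage 1's lower leg becomes R2‖(R3+R4) = 574.6 Ω, so V_mid = 24.2 × 574.6/3315 = 4.195 V.
Stage 2 is itself unloaded: V_out = V_mid × R4/(R3+R4) = 4.195 × 1800/1920 = 3.93 V.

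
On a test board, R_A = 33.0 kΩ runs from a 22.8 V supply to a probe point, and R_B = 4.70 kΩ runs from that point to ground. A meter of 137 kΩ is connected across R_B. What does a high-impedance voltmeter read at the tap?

The load sits in parallel with R_B: R_B‖R_L = (4.70 × 137) / (4.70 + 137) = 4.544 kΩ.
V_out = 22.8 × 4.544 / (33.0 + 4.544) = 22.8 × 4.544/37.54 = 2.76 V.

V_out ≈ 2.76 V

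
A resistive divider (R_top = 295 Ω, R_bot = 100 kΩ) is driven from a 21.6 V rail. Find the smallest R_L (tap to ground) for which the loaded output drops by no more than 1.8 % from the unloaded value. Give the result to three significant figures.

Output resistance R_th = R_top‖R_bot = (295 × 100000)/100300 = 294.1 Ω.
The fractional drop is R_th/(R_th + R_L); requiring this ≤ 0.0180 gives R_L ≥ R_th(1/0.0180 − 1) = 294.1 × 54.56 = 16.0 kΩ.

R_L(min) ≈ 16.0 kΩ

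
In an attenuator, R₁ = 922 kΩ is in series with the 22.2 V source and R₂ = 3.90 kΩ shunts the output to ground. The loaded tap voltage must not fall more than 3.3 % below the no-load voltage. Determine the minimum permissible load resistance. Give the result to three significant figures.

R_L(min) ≈ 114 kΩ

Output resistance R_th = R₁‖R₂ = (922 × 3.90)/925.9 = 3.884 kΩ.
The fractional drop is R_th/(R_th + R_L); requiring this ≤ 0.0330 gives R_L ≥ R_th(1/0.0330 − 1) = 3.884 × 29.30 = 114 kΩ.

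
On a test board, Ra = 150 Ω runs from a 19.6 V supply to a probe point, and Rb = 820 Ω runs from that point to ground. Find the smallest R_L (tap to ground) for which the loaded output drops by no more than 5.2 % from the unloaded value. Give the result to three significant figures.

Output resistance R_th = Ra‖Rb = (150 × 820)/970.0 = 126.8 Ω.
The fractional drop is R_th/(R_th + R_L); requiring this ≤ 0.0520 gives R_L ≥ R_th(1/0.0520 − 1) = 126.8 × 18.23 = 2.31 kΩ.

R_L(min) ≈ 2.31 kΩ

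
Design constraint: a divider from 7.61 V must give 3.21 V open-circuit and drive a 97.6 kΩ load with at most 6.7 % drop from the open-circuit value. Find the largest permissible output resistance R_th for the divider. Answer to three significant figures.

Loading drop = R_th/(R_th + R_L) ≤ 0.0670, so R_th ≤ R_L · ε/(1−ε) = 97.6 kΩ × 0.0670/0.9330 = 7.01 kΩ.

R_th ≤ 7.01 kΩ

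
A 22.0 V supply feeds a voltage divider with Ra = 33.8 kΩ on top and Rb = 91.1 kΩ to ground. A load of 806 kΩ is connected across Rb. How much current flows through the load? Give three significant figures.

I_L ≈ 0.0193 mA

Rb‖R_L = 81.85 kΩ; V_out = 22.0 × 81.85/115.6 = 15.57 V.
I_L = V_out / R_L = 15.57 / 806 kΩ = 0.0193 mA.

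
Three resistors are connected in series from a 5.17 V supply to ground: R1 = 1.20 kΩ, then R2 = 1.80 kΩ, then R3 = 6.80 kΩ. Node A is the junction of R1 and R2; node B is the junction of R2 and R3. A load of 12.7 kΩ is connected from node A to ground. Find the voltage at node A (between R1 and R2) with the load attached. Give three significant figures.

Below node A the series string R2+R3 = 8.600 kΩ sits in parallel with the 12.7 kΩ load: 5.128 kΩ.
V_A = 5.17 × 5.128/(1.20 + 5.128) = 4.19 V.

V ≈ 4.19 V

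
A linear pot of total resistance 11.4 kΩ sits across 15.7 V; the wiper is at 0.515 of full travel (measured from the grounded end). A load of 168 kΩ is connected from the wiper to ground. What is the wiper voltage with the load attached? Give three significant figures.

The wiper splits the pot into (1−α)R = 5.529 kΩ above and αR = 5.871 kΩ below.
Lower section ‖ load = 5.673 kΩ.
V_wiper = 15.7 × 5.673/(5.529 + 5.673) = 7.95 V.

V ≈ 7.95 V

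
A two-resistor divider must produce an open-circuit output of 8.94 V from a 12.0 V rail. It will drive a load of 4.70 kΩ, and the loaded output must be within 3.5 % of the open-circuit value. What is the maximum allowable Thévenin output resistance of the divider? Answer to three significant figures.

Loading drop = R_th/(R_th + R_L) ≤ 0.0350, so R_th ≤ R_L · ε/(1−ε) = 4.70 kΩ × 0.0350/0.9650 = 170 Ω.
(Any R1, R2 with R2/(R1+R2) = 0.745 and R1‖R2 ≤ 170 Ω will meet the spec.)

R_th ≤ 170 Ω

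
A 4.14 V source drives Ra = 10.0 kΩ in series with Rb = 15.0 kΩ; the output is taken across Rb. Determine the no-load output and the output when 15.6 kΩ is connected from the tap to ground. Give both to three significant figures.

Unloaded: 2.48 V; loaded: 1.79 V

Open-circuit: V = 4.14 × 15.0/(10.0 + 15.0) = 2.48 V.
With the load, Rb becomes Rb‖R_L = 7.647 kΩ, so V = 4.14 × 7.647/17.65 = 1.79 V.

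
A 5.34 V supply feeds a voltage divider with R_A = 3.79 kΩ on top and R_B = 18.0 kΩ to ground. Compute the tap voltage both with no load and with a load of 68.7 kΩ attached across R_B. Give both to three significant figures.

Open-circuit: V = 5.34 × 18.0/(3.79 + 18.0) = 4.41 V.
With the load, R_B becomes R_B‖R_L = 14.26 kΩ, so V = 5.34 × 14.26/18.05 = 4.22 V.

Unloaded: 4.41 V; loaded: 4.22 V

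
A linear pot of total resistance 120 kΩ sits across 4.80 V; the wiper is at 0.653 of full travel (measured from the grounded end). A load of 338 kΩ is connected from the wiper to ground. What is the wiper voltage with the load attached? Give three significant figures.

V ≈ 2.90 V

The wiper splits the pot into (1−α)R = 41.64 kΩ above and αR = 78.36 kΩ below.
Lower section ‖ load = 63.61 kΩ.
V_wiper = 4.80 × 63.61/(41.64 + 63.61) = 2.90 V.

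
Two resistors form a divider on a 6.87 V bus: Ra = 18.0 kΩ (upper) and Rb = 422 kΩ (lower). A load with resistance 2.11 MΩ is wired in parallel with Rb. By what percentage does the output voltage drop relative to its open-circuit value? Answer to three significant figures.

0.812 %

The divider's output (Thévenin) resistance is Ra‖Rb = 17.26 kΩ.
Fractional drop under load = R_th/(R_th + R_L) = 17.26 / (17.26 + 2110) = 0.008115.
So the output falls by 0.812 %.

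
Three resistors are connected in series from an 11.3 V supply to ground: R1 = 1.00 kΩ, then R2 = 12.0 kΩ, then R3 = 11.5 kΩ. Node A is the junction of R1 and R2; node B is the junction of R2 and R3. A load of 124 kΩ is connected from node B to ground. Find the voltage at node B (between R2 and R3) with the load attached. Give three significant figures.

V ≈ 5.06 V

At node B, R3 is in parallel with the load: R3‖R_L = 10.52 kΩ.
Below node A the resistance is R2 + (R3‖R_L) = 22.52 kΩ, so V_A = 11.3 × 22.52/23.52 = 10.82 V.
Then V_B = V_A × (R3‖R_L)/(R2 + R3‖R_L) = 10.82 × 10.52/22.52 = 5.06 V.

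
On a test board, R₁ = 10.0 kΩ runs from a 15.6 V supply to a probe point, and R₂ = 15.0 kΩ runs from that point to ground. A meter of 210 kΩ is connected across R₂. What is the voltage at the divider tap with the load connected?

The load sits in parallel with R₂: R₂‖R_L = (15.0 × 210) / (15.0 + 210) = 14.00 kΩ.
V_out = 15.6 × 14.00 / (10.0 + 14.00) = 15.6 × 14.00/24.00 = 9.10 V.
(Unloaded it would have been 9.36 V.)

V_out ≈ 9.10 V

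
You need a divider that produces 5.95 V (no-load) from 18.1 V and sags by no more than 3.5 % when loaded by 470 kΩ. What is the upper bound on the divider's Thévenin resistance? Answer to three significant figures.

Loading drop = R_th/(R_th + R_L) ≤ 0.0350, so R_th ≤ R_L · ε/(1−ε) = 470 kΩ × 0.0350/0.9650 = 17.0 kΩ.

R_th ≤ 17.0 kΩ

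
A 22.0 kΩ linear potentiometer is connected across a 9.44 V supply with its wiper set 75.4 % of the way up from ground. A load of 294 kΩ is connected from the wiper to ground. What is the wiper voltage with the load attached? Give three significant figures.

The wiper splits the pot into (1−α)R = 5.412 kΩ above and αR = 16.59 kΩ below.
Lower section ‖ load = 15.70 kΩ.
V_wiper = 9.44 × 15.70/(5.412 + 15.70) = 7.02 V.

V ≈ 7.02 V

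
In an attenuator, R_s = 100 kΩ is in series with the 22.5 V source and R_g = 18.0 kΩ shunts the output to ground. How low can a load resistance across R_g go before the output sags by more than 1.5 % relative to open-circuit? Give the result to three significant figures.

R_L(min) ≈ 1.00 MΩ

Output resistance R_th = R_s‖R_g = (100 × 18.0)/118.0 = 15.25 kΩ.
The fractional drop is R_th/(R_th + R_L); requiring this ≤ 0.0150 gives R_L ≥ R_th(1/0.0150 − 1) = 15.25 × 65.67 = 1.00 MΩ.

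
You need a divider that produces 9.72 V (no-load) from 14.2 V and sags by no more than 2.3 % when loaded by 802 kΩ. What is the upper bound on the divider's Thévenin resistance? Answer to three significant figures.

R_th ≤ 18.9 kΩ

Loading drop = R_th/(R_th + R_L) ≤ 0.0230, so R_th ≤ R_L · ε/(1−ε) = 802 kΩ × 0.0230/0.9770 = 18.9 kΩ.
(Any R1, R2 with R2/(R1+R2) = 0.685 and R1‖R2 ≤ 18.9 kΩ will meet the spec.)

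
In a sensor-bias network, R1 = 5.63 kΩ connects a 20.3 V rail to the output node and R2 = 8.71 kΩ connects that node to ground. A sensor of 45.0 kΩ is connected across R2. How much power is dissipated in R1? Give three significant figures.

P ≈ 13.9 mW

Total resistance from the source is R1 + (R2‖R_L) = 12.93 kΩ, so I = 20.3/12.93 kΩ = 1.570 mA.
P = I²·R1 = (1.570 mA)² × 5.63 kΩ = 13.9 mW.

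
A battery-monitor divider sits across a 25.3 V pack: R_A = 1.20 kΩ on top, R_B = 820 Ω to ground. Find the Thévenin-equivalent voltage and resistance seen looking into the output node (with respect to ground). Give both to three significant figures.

V_th is the open-circuit tap voltage: 25.3 × 820/(1200 + 820) = 10.3 V.
With the supply zeroed, R_A and R_B appear in parallel from the tap: R_th = R_A‖R_B = (1200 × 820)/2020 = 487 Ω.

V_th = 10.3 V, R_th = 487 Ω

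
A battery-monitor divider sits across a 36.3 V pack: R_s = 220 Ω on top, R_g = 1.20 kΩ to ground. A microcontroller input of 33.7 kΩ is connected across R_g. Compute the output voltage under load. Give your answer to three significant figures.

V_out ≈ 30.5 V

The load sits in parallel with R_g: R_g‖R_L = (1200 × 33700) / (1200 + 33700) = 1159 Ω.
V_out = 36.3 × 1159 / (220 + 1159) = 36.3 × 1159/1379 = 30.5 V.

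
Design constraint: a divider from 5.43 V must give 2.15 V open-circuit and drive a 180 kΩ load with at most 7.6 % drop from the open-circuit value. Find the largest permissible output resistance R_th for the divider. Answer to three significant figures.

Loading drop = R_th/(R_th + R_L) ≤ 0.0760, so R_th ≤ R_L · ε/(1−ε) = 180 kΩ × 0.0760/0.9240 = 14.8 kΩ.
(Any R1, R2 with R2/(R1+R2) = 0.396 and R1‖R2 ≤ 14.8 kΩ will meet the spec.)

R_th ≤ 14.8 kΩ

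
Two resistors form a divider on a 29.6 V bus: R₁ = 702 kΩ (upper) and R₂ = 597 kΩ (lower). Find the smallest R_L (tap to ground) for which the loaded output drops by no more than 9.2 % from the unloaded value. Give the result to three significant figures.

Output resistance R_th = R₁‖R₂ = (702 × 597)/1299 = 322.6 kΩ.
The fractional drop is R_th/(R_th + R_L); requiring this ≤ 0.0920 gives R_L ≥ R_th(1/0.0920 − 1) = 322.6 × 9.870 = 3.18 MΩ.

R_L(min) ≈ 3.18 MΩ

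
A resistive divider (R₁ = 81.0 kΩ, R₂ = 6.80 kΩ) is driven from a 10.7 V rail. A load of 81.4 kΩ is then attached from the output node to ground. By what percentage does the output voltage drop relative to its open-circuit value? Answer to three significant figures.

The divider's output (Thévenin) resistance is R₁‖R₂ = 6.273 kΩ.
Fractional drop under load = R_th/(R_th + R_L) = 6.273 / (6.273 + 81.4) = 0.07155.
So the output falls by 7.16 %.

7.16 %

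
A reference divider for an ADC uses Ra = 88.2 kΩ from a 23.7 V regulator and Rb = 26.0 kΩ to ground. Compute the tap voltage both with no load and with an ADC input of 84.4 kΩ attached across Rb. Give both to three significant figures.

Unloaded: 5.40 V; loaded: 4.36 V

Open-circuit: V = 23.7 × 26.0/(88.2 + 26.0) = 5.40 V.
With the load, Rb becomes Rb‖R_L = 19.88 kΩ, so V = 23.7 × 19.88/108.1 = 4.36 V.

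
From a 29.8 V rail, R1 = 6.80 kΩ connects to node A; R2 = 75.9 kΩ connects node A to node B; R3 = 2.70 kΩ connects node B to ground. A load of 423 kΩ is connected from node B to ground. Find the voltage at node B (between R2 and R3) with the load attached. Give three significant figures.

V ≈ 0.936 V

At node B, R3 is in parallel with the load: R3‖R_L = 2.683 kΩ.
Below node A the resistance is R2 + (R3‖R_L) = 78.58 kΩ, so V_A = 29.8 × 78.58/85.38 = 27.43 V.
Then V_B = V_A × (R3‖R_L)/(R2 + R3‖R_L) = 27.43 × 2.683/78.58 = 0.936 V.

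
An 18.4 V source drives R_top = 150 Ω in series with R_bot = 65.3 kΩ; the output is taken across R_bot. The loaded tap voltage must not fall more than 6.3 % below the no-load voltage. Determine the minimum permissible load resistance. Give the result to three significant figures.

Output resistance R_th = R_top‖R_bot = (150 × 65300)/65450 = 149.7 Ω.
The fractional drop is R_th/(R_th + R_L); requiring this ≤ 0.0630 gives R_L ≥ R_th(1/0.0630 − 1) = 149.7 × 14.87 = 2.23 kΩ.

R_L(min) ≈ 2.23 kΩ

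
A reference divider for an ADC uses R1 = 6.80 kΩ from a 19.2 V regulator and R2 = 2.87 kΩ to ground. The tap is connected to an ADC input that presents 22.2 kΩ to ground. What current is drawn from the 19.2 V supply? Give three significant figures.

R2‖R_L = 2.541 kΩ, so the source sees R1 + R2‖R_L = 9.341 kΩ.
I = 19.2 V / 9.341 kΩ = 2.06 mA.

I ≈ 2.06 mA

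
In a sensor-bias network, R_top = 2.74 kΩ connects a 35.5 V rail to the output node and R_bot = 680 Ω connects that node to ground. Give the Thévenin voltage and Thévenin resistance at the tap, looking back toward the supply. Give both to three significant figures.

V_th is the open-circuit tap voltage: 35.5 × 680/(2740 + 680) = 7.06 V.
With the supply zeroed, R_top and R_bot appear in parallel from the tap: R_th = R_top‖R_bot = (2740 × 680)/3420 = 545 Ω.

V_th = 7.06 V, R_th = 545 Ω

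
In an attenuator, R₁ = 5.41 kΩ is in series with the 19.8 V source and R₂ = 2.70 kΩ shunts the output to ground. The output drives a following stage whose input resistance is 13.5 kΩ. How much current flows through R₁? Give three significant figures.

I ≈ 2.58 mA

R₂‖R_L = 2.250 kΩ, so the source sees R₁ + R₂‖R_L = 7.660 kΩ.
I = 19.8 V / 7.660 kΩ = 2.58 mA.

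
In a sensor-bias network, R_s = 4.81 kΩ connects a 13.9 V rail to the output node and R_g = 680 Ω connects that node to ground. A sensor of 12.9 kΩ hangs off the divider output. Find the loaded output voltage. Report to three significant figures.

V_out ≈ 1.65 V

The load sits in parallel with R_g: R_g‖R_L = (680 × 12900) / (680 + 12900) = 645.9 Ω.
V_out = 13.9 × 645.9 / (4810 + 645.9) = 13.9 × 645.9/5456 = 1.65 V.
(Unloaded it would have been 1.72 V.)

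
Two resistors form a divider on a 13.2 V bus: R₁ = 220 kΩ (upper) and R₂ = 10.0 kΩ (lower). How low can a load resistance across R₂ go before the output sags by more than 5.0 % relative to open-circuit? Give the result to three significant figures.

R_L(min) ≈ 182 kΩ

Output resistance R_th = R₁‖R₂ = (220 × 10.0)/230.0 = 9.565 kΩ.
The fractional drop is R_th/(R_th + R_L); requiring this ≤ 0.0500 gives R_L ≥ R_th(1/0.0500 − 1) = 9.565 × 19.00 = 182 kΩ.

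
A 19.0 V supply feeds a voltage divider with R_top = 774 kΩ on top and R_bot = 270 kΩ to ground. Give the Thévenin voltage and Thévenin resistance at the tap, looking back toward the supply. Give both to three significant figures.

V_th = 4.91 V, R_th = 200 kΩ

V_th is the open-circuit tap voltage: 19.0 × 270/(774 + 270) = 4.91 V.
With the supply zeroed, R_top and R_bot appear in parallel from the tap: R_th = R_top‖R_bot = (774 × 270)/1044 = 200 kΩ.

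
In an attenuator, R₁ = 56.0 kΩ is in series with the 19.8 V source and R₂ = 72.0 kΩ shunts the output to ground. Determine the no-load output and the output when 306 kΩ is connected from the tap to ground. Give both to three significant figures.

Open-circuit: V = 19.8 × 72.0/(56.0 + 72.0) = 11.1 V.
With the load, R₂ becomes R₂‖R_L = 58.29 kΩ, so V = 19.8 × 58.29/114.3 = 10.1 V.

Unloaded: 11.1 V; loaded: 10.1 V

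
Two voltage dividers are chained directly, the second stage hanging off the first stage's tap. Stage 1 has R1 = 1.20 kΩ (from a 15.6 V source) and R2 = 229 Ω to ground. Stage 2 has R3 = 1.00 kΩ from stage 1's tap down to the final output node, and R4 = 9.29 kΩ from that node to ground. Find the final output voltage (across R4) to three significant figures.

V_out ≈ 2.22 V

Stage 2 presents R3+R4 = 10290 Ω as a load on stage 1's tap.
Stage 1's lower leg becomes R2‖(R3+R4) = 224.0 Ω, so V_mid = 15.6 × 224.0/1424 = 2.454 V.
Stage 2 is itself unloaded: V_out = V_mid × R4/(R3+R4) = 2.454 × 9290/10290 = 2.22 V.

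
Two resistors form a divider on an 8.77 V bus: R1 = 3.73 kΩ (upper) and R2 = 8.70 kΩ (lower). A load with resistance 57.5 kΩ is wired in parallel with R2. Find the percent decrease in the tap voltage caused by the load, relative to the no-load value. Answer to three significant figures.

4.34 %

The divider's output (Thévenin) resistance is R1‖R2 = 2.611 kΩ.
Fractional drop under load = R_th/(R_th + R_L) = 2.611 / (2.611 + 57.5) = 0.04343.
So the output falls by 4.34 %.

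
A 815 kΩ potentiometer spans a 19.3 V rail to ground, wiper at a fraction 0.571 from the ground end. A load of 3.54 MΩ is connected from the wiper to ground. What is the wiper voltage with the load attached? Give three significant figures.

The wiper splits the pot into (1−α)R = 349.6 kΩ above and αR = 465.4 kΩ below.
Lower section ‖ load = 411.3 kΩ.
V_wiper = 19.3 × 411.3/(349.6 + 411.3) = 10.4 V.

V ≈ 10.4 V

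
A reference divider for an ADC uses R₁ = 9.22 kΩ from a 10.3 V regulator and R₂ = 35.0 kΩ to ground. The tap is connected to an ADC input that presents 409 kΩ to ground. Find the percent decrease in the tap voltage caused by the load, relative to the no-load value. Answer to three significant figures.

1.75 %

The divider's output (Thévenin) resistance is R₁‖R₂ = 7.298 kΩ.
Fractional drop under load = R_th/(R_th + R_L) = 7.298 / (7.298 + 409) = 0.01753.
So the output falls by 1.75 %.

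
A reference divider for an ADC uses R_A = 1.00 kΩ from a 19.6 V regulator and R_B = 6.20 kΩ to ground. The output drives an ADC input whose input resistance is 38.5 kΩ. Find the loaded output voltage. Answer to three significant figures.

The load sits in parallel with R_B: R_B‖R_L = (6.20 × 38.5) / (6.20 + 38.5) = 5.340 kΩ.
V_out = 19.6 × 5.340 / (1.00 + 5.340) = 19.6 × 5.340/6.340 = 16.5 V.

V_out ≈ 16.5 V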